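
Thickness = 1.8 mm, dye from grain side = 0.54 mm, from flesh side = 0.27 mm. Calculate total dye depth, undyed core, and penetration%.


Total dyed = 0.54 + 0.27 = 0.81 mm
Undyed core = 1.8 - 0.81 = 0.99 mm
Penetration = 0.81 / 1.8 x 100 = 45.0%


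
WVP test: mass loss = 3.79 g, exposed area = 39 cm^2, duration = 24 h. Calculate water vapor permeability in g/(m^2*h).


40.49 g/(m^2*h)


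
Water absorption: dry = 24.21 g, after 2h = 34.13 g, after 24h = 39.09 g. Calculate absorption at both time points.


WA (2h) = (34.13 - 24.21) / 24.21 x 100 = 41.0%
WA (24h) = (39.09 - 24.21) / 24.21 x 100 = 61.5%


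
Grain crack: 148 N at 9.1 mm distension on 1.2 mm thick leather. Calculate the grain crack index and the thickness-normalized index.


Crack index = 16.3 N/mm
Normalized index = 13.6 N/mm per mm


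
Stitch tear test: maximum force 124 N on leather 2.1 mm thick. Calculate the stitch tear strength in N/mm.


Stitch tear strength = force / thickness
STS = 124 / 2.1 = 59.0 N/mm


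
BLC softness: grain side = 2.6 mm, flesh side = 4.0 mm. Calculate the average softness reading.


3.30 mm

Average = (2.6 + 4.0) / 2
Average = 3.30 mm


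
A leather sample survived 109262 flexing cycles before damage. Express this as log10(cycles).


log10(109262) = 5.04


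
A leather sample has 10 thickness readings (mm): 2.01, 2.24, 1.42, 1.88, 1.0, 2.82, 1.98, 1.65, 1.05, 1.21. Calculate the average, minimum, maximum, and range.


Sum = 17.26
Average = 17.26 / 10 = 1.73 mm
Minimum = 1.0 mm
Maximum = 2.82 mm
Range = 2.82 - 1.0 = 1.82 mm


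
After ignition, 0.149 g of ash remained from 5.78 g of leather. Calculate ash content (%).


2.58%

Ash% = 0.149 / 5.78 x 100
Ash% = 2.58%


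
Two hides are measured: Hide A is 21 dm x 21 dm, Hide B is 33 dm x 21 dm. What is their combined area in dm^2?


1134 dm^2


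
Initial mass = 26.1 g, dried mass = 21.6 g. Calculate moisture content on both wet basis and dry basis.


Wet basis = 17.2%
Dry basis = 20.8%


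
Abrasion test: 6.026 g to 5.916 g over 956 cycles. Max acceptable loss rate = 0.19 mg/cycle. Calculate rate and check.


Loss = 6.026 - 5.916 = 0.110 g
Rate = 0.110 g / 956 cycles x 1000 = 0.115 mg/cycle
Max = 0.19 mg/cycle
Passes: Yes


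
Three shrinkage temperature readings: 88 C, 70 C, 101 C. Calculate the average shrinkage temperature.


86.3 C

Average = (88 + 70 + 101) / 3
Average = 259 / 3 = 86.3 C


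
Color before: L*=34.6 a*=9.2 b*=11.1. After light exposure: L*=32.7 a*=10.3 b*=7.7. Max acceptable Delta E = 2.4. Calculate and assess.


Delta E = 4.05
Passes: No


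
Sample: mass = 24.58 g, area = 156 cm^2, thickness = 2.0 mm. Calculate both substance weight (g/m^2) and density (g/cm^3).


Substance weight = 1575.6 g/m^2
Density = 0.788 g/cm^3


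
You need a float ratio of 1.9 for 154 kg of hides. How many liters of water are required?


Water = hide weight x target ratio
Water = 154 x 1.9 = 292.6 L


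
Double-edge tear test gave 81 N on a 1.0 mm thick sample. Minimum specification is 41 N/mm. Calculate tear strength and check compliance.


Tear strength = 81.0 N/mm
Compliant: Yes

Tear strength = 81 / 1.0 = 81.0 N/mm
Required minimum = 41 N/mm
Compliant: Yes


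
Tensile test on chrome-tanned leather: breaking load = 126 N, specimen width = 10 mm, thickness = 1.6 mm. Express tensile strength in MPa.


7.88 MPa

Cross-section = 10 x 1.6 = 16.0 mm^2
TS = 126 / 16.0 = 7.88 MPa
(1 N/mm^2 = 1 MPa)


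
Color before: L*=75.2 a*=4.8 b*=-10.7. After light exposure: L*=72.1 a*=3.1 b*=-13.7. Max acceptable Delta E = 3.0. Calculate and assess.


dL = -3.1, da = -1.7, db = -3.0
dE = sqrt((-3.1)^2 + (-1.7)^2 + (-3.0)^2) = 4.64
Max = 3.0
Passes: No


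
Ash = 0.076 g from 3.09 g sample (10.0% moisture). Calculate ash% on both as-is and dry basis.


As-is ash% = 0.076 / 3.09 x 100 = 2.46%
Dry mass = 3.09 x (100 - 10.0) / 100 = 2.781 g
Dry-basis ash% = 0.076 / 2.781 x 100 = 2.73%


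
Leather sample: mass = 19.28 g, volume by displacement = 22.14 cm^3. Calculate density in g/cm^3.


0.871 g/cm^3


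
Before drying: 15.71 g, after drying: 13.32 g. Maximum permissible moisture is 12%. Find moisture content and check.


MC = (15.71 - 13.32) / 15.71 x 100 = 15.2%
Maximum: 12%
Acceptable: No


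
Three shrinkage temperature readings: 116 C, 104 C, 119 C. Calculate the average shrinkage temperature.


113.0 C


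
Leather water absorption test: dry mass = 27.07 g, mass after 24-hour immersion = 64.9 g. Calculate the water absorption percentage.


139.7%

Water absorbed = 64.9 - 27.07 = 37.83 g
WA% = 37.83 / 27.07 x 100 = 139.7%


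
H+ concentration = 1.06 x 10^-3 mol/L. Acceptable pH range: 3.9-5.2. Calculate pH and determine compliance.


pH = 2.97
Compliant: No


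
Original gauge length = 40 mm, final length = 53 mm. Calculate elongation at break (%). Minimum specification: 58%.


Extension = 53 - 40 = 13 mm
Elongation = 13 / 40 x 100 = 32.5%
Minimum required: 58%
Meets specification: No


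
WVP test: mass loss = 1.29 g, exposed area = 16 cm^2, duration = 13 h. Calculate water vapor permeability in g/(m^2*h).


62.02 g/(m^2*h)


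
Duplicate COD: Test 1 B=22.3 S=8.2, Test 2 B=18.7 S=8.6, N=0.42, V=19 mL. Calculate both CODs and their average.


COD1 = (22.3 - 8.2) x 0.42 x 8000 / 19 = 2493.5 mg/L
COD2 = (18.7 - 8.6) x 0.42 x 8000 / 19 = 1786.1 mg/L
Average = (2493.5 + 1786.1) / 2 = 2139.8 mg/L


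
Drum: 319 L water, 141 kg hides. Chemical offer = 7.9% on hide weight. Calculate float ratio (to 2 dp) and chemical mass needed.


Float ratio = 2.26
Chemical needed = 11.139 kg

Float ratio = 319 / 141 = 2.26
Chemical = 141 x 7.9 / 100 = 11.139 kg


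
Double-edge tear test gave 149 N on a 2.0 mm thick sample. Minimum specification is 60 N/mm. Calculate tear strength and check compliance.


Tear strength = 74.5 N/mm
Compliant: Yes


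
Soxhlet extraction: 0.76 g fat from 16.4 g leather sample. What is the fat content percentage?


4.6%

Fat content = 0.76 / 16.4 x 100
Fat = 4.6%


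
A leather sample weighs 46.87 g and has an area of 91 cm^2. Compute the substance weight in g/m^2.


5150.5 g/m^2


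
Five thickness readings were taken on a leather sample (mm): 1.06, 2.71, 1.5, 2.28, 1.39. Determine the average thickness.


1.79 mm

Sum = 1.06 + 2.71 + 1.5 + 2.28 + 1.39 = 8.94
Average = 8.94 / 5 = 1.79 mm


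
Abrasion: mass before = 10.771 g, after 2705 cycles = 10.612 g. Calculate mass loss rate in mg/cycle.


Mass loss = 10.771 - 10.612 = 0.159 g
Rate = 0.159 / 2705 x 1000 = 0.059 mg/cycle


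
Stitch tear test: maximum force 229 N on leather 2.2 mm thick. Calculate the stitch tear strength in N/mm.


104.1 N/mm


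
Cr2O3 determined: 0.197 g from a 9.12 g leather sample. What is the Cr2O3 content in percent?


2.16%

Cr2O3% = 0.197 / 9.12 x 100
Cr2O3% = 2.16%


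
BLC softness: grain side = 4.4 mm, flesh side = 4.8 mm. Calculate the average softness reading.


Average = (4.4 + 4.8) / 2
Average = 4.60 mm


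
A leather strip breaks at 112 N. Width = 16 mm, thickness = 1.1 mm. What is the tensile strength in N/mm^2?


6.36 N/mm^2


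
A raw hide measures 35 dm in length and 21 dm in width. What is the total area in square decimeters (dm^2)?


Area = length x width
Area = 35 x 21 = 735 dm^2


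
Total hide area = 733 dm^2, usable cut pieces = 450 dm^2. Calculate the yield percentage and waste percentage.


Yield = 450 / 733 x 100 = 61.4%
Waste = 733 - 450 = 283 dm^2
Waste% = 100 - 61.4 = 38.6%


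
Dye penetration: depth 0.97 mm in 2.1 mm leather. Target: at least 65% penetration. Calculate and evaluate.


Penetration = 0.97 / 2.1 x 100 = 46.2%
Target: 65%
Meets target: No


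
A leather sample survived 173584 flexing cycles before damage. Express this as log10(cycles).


5.24

log10(173584) = 5.24


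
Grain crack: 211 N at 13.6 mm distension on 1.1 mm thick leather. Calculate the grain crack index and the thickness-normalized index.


Crack index = 211 / 13.6 = 15.5 N/mm
Normalized = 15.5 / 1.1 = 14.1 N/mm per mm


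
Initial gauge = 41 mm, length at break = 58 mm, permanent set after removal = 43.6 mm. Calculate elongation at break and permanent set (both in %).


Elongation at break = (58 - 41) / 41 x 100 = 41.5%
Permanent set = (43.6 - 41) / 41 x 100 = 6.3%


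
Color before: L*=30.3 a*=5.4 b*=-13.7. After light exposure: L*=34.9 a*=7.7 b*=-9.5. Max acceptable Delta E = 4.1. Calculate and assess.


dL = 4.6, da = 2.3, db = 4.2
dE = sqrt((4.6)^2 + (2.3)^2 + (4.2)^2) = 6.64
Max = 4.1
Passes: No


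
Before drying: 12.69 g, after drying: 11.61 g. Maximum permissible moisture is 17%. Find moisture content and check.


MC = (12.69 - 11.61) / 12.69 x 100 = 8.5%
Maximum: 17%
Acceptable: Yes


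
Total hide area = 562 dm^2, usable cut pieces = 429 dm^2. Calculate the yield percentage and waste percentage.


Yield = 429 / 562 x 100 = 76.3%
Waste = 562 - 429 = 133 dm^2
Waste% = 100 - 76.3 = 23.7%


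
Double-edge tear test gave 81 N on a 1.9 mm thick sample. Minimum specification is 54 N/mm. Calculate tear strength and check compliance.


Tear strength = 81 / 1.9 = 42.6 N/mm
Required minimum = 54 N/mm
Compliant: No


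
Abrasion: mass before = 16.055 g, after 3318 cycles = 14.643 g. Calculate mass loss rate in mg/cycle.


0.426 mg/cycle

Mass loss = 16.055 - 14.643 = 1.412 g
Rate = 1.412 / 3318 x 1000 = 0.426 mg/cycle


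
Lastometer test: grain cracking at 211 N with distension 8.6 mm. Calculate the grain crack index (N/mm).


24.5 N/mm

Grain crack index = force / distension
Index = 211 / 8.6 = 24.5 N/mm


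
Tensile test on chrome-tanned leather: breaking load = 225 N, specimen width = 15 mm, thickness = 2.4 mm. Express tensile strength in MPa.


6.25 MPa


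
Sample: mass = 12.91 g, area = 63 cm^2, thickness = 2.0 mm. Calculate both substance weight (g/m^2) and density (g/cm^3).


Substance weight = 2049.2 g/m^2
Density = 1.025 g/cm^3

SW = 12.91 / 63 x 10000 = 2049.2 g/m^2
Volume = 63 x 2.0 / 10 = 12.60 cm^3
Density = 12.91 / 12.60 = 1.025 g/cm^3


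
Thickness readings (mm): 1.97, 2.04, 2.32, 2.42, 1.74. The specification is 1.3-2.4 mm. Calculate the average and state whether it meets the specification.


Average = 2.10 mm
Within specification: Yes


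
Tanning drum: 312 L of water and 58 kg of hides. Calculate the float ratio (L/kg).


Float ratio = water / hide weight
Ratio = 312 / 58 = 5.4


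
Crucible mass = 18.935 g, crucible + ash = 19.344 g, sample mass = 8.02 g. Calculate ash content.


Ash mass = 19.344 - 18.935 = 0.409 g
Ash% = 0.409 / 8.02 x 100 = 5.10%


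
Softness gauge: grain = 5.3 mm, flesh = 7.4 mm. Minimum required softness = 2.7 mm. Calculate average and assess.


Average = (5.3 + 7.4) / 2 = 6.35 mm
Minimum = 2.7 mm
Meets requirement: Yes


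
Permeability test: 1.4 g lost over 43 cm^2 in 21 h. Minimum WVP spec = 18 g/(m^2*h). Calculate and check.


WVP = 15.50 g/(m^2*h)
Meets specification: No

WVP = 1.4 / (43 x 21) x 10000 = 15.50 g/(m^2*h)
Minimum: 18 g/(m^2*h)
Meets spec: No


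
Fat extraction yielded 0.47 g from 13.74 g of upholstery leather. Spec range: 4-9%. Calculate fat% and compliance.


Fat% = 0.47 / 13.74 x 100 = 3.4%
Spec range: 4-9%
Compliant: No


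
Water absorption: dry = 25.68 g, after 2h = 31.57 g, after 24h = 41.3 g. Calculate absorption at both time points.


WA (2h) = (31.57 - 25.68) / 25.68 x 100 = 22.9%
WA (24h) = (41.3 - 25.68) / 25.68 x 100 = 60.8%


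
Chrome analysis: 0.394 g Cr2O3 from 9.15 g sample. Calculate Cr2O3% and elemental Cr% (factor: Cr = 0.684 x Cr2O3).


Cr2O3 = 4.31%
Cr = 2.95%


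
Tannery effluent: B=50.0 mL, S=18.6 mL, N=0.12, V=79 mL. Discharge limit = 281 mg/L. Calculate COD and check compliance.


COD = (50.0 - 18.6) x 0.12 x 8000 / 79 = 381.6 mg/L
Limit: 281 mg/L
Compliant: No


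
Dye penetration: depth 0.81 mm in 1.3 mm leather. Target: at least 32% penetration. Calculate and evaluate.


Penetration = 0.81 / 1.3 x 100 = 62.3%
Target: 32%
Meets target: Yes


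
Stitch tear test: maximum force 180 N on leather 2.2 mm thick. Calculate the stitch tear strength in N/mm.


Stitch tear strength = force / thickness
STS = 180 / 2.2 = 81.8 N/mm


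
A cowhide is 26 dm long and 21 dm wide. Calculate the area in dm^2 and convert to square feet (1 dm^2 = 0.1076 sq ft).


Area = 26 x 21 = 546 dm^2
Conversion: 546 x 0.1076 = 58.75 sq ft


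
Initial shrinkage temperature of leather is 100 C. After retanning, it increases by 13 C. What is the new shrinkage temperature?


113 C

New Ts = 100 + 13 = 113 C


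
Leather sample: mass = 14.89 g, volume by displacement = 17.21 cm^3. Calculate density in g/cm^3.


Density = mass / volume
Density = 14.89 / 17.21 = 0.865 g/cm^3


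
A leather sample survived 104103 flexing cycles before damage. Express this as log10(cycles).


5.02

log10(104103) = 5.02


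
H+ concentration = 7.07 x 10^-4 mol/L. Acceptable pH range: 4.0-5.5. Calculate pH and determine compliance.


pH = 3.15
Compliant: No


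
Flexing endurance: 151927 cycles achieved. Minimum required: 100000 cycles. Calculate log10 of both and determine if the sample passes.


Achieved: log10 = 5.18
Required: log10 = 5.00
Passes: Yes


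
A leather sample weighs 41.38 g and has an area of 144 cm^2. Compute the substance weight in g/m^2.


2873.6 g/m^2

Substance weight = mass / area x 10000
SW = 41.38 / 144 x 10000
SW = 2873.6 g/m^2


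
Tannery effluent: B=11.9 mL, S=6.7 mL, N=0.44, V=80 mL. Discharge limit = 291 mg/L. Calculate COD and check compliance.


COD = 228.8 mg/L
Compliant: Yes

COD = (11.9 - 6.7) x 0.44 x 8000 / 80 = 228.8 mg/L
Limit: 291 mg/L
Compliant: Yes


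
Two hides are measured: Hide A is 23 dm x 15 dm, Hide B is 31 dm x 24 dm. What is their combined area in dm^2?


1089 dm^2

Hide A area = 23 x 15 = 345 dm^2
Hide B area = 31 x 24 = 744 dm^2
Total = 345 + 744 = 1089 dm^2


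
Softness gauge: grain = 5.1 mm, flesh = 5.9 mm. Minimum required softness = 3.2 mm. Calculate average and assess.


Average softness = 5.50 mm
Meets requirement: Yes

Average = (5.1 + 5.9) / 2 = 5.50 mm
Minimum = 3.2 mm
Meets requirement: Yes


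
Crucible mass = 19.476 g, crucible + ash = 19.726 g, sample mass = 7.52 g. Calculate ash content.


Ash mass = 0.250 g
Ash content = 3.32%


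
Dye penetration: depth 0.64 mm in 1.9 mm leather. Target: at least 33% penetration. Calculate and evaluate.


Penetration = 33.7%
Meets target: Yes

Penetration = 0.64 / 1.9 x 100 = 33.7%
Target: 33%
Meets target: Yes


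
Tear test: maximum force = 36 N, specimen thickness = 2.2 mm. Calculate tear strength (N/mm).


16.4 N/mm

Tear strength = force / thickness
Tear = 36 / 2.2 = 16.4 N/mm


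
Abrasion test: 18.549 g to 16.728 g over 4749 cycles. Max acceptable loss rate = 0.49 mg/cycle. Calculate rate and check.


Loss = 18.549 - 16.728 = 1.821 g
Rate = 1.821 g / 4749 cycles x 1000 = 0.383 mg/cycle
Max = 0.49 mg/cycle
Passes: Yes


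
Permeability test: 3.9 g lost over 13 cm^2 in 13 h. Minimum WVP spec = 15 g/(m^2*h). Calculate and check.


WVP = 230.77 g/(m^2*h)
Meets specification: Yes


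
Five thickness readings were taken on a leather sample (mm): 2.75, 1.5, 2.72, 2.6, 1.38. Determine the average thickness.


2.19 mm

Sum = 2.75 + 1.5 + 2.72 + 2.6 + 1.38 = 10.95
Average = 10.95 / 5 = 2.19 mm


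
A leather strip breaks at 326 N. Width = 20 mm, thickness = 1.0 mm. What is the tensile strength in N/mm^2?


Cross-sectional area = 20 x 1.0 = 20.0 mm^2
Tensile strength = 326 / 20.0 = 16.30 N/mm^2


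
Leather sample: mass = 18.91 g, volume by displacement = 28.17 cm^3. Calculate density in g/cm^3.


Density = mass / volume
Density = 18.91 / 28.17 = 0.671 g/cm^3


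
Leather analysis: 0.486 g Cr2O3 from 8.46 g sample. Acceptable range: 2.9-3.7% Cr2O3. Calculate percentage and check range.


Cr2O3 = 5.74%
Within range: No

Cr2O3% = 0.486 / 8.46 x 100 = 5.74%
Acceptable range: 2.9 to 3.7%
Within range: No


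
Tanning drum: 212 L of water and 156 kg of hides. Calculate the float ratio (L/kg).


1.4

Float ratio = water / hide weight
Ratio = 212 / 156 = 1.4


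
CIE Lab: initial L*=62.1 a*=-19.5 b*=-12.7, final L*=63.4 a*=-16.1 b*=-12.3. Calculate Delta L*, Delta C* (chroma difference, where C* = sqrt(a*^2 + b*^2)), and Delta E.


Delta L* = 1.3
Delta C* = -3.01
Delta E = 3.66

Delta L* = 63.4 - 62.1 = 1.3
C1* = sqrt((-19.5)^2 + (-12.7)^2) = 23.271
C2* = sqrt((-16.1)^2 + (-12.3)^2) = 20.261
Delta C* = 20.261 - 23.271 = -3.01
Delta E = sqrt((1.3)^2 + (3.4)^2 + (0.4)^2) = 3.66


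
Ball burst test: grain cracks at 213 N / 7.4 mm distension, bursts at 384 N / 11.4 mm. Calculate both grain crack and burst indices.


Crack index = 213 / 7.4 = 28.8 N/mm
Burst index = 384 / 11.4 = 33.7 N/mm


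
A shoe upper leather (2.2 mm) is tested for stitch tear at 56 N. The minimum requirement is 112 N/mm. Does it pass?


STS = 25.5 N/mm
Passes: No


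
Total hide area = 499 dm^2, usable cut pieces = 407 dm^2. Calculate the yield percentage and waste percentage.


Yield = 81.6%
Waste = 18.4%

Yield = 407 / 499 x 100 = 81.6%
Waste = 499 - 407 = 92 dm^2
Waste% = 100 - 81.6 = 18.4%


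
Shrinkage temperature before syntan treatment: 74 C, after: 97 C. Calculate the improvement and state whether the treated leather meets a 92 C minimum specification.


Improvement = 97 - 74 = 23 C
Spec check: 97 C >= 92 C? Yes


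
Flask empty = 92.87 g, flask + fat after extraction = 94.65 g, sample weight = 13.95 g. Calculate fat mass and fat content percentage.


Fat mass = 94.65 - 92.87 = 1.78 g
Fat% = 1.78 / 13.95 x 100 = 12.8%


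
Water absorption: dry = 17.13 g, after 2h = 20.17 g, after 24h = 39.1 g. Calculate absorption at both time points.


WA (2h) = (20.17 - 17.13) / 17.13 x 100 = 17.7%
WA (24h) = (39.1 - 17.13) / 17.13 x 100 = 128.3%


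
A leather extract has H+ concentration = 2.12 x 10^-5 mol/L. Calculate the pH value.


pH = -log10[H+]
pH = -log10(2.12 x 10^-5) = 4.67


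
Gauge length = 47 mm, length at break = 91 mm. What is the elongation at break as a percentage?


Extension = 91 - 47 = 44 mm
Elongation = 44 / 47 x 100 = 93.6%


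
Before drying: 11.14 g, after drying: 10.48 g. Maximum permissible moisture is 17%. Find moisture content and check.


MC = (11.14 - 10.48) / 11.14 x 100 = 5.9%
Maximum: 17%
Acceptable: Yes


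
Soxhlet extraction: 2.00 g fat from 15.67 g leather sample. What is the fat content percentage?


Fat content = 2.00 / 15.67 x 100
Fat = 12.8%


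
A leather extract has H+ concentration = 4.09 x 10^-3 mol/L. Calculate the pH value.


pH = -log10[H+]
pH = -log10(4.09 x 10^-3) = 2.39


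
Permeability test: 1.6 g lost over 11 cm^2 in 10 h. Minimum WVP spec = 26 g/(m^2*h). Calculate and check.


WVP = 145.45 g/(m^2*h)
Meets specification: Yes

WVP = 1.6 / (11 x 10) x 10000 = 145.45 g/(m^2*h)
Minimum: 26 g/(m^2*h)
Meets spec: Yes


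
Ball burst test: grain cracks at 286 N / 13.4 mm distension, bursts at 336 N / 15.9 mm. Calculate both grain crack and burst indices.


Crack index = 21.3 N/mm
Burst index = 21.1 N/mm


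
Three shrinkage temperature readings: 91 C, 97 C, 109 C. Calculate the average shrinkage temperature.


99.0 C

Average = (91 + 97 + 109) / 3
Average = 297 / 3 = 99.0 C


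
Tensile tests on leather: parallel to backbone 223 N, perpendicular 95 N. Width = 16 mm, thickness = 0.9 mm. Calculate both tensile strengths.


Parallel = 15.49 N/mm^2
Perpendicular = 6.60 N/mm^2


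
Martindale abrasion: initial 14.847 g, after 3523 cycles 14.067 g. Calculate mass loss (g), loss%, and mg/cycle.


Mass loss = 0.780 g
Loss = 5.25%
Rate = 0.221 mg/cycle

Loss = 14.847 - 14.067 = 0.780 g
Loss% = 0.780 / 14.847 x 100 = 5.25%
Rate = 0.780 / 3523 x 1000 = 0.221 mg/cycle


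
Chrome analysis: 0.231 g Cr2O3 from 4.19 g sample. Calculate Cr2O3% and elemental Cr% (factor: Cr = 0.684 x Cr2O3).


Cr2O3 = 5.51%
Cr = 3.77%


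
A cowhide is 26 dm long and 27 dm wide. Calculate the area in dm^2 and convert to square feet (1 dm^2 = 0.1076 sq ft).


Area = 26 x 27 = 702 dm^2
Conversion: 702 x 0.1076 = 75.54 sq ft


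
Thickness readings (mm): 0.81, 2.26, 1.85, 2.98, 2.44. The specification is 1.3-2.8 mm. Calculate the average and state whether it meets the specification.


Average = 2.07 mm
Within specification: Yes


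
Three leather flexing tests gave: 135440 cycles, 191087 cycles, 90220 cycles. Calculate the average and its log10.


Average = 138916 cycles
log10 = 5.14

Average = (135440 + 191087 + 90220) / 3 = 138916 cycles
log10(138916) = 5.14


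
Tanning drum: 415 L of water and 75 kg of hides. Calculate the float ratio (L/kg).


5.5

Float ratio = water / hide weight
Ratio = 415 / 75 = 5.5


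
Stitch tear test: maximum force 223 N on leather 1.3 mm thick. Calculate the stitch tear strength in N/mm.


171.5 N/mm


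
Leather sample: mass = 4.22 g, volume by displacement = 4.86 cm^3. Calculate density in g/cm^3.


Density = mass / volume
Density = 4.22 / 4.86 = 0.868 g/cm^3


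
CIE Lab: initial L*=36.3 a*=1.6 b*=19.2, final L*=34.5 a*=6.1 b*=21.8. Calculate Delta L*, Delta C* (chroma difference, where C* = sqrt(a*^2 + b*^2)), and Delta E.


Delta L* = -1.8
Delta C* = 3.37
Delta E = 5.50


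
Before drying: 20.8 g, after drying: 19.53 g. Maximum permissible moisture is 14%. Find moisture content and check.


Moisture content = 6.1%
Acceptable: Yes


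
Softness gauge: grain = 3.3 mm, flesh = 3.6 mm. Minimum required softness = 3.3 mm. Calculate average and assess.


Average softness = 3.45 mm
Meets requirement: Yes

Average = (3.3 + 3.6) / 2 = 3.45 mm
Minimum = 3.3 mm
Meets requirement: Yes


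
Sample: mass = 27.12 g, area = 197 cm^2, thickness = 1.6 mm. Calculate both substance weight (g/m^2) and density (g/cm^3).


Substance weight = 1376.6 g/m^2
Density = 0.860 g/cm^3

SW = 27.12 / 197 x 10000 = 1376.6 g/m^2
Volume = 197 x 1.6 / 10 = 31.52 cm^3
Density = 27.12 / 31.52 = 0.860 g/cm^3


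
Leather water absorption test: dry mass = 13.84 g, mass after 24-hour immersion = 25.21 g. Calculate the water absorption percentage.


Water absorbed = 25.21 - 13.84 = 11.37 g
WA% = 11.37 / 13.84 x 100 = 82.2%


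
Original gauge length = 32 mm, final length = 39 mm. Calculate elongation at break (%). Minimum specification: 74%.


Extension = 39 - 32 = 7 mm
Elongation = 7 / 32 x 100 = 21.9%
Minimum required: 74%
Meets specification: No


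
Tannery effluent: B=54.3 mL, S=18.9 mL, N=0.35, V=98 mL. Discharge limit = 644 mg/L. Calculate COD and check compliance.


COD = 1011.4 mg/L
Compliant: No

COD = (54.3 - 18.9) x 0.35 x 8000 / 98 = 1011.4 mg/L
Limit: 644 mg/L
Compliant: No


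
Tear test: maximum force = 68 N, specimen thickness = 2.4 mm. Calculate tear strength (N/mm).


28.3 N/mm


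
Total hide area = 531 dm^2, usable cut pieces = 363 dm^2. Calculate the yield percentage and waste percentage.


Yield = 363 / 531 x 100 = 68.4%
Waste = 531 - 363 = 168 dm^2
Waste% = 100 - 68.4 = 31.6%


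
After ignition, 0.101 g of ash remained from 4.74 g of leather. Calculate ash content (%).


Ash% = 0.101 / 4.74 x 100
Ash% = 2.13%


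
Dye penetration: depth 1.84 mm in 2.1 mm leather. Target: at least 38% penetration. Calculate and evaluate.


Penetration = 87.6%
Meets target: Yes

Penetration = 1.84 / 2.1 x 100 = 87.6%
Target: 38%
Meets target: Yes


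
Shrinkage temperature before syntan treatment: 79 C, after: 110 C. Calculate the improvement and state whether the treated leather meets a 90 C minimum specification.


Improvement = 31 C
Meets 90 C spec: Yes


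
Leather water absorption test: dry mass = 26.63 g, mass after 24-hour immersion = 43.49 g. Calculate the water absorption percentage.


Water absorbed = 43.49 - 26.63 = 16.86 g
WA% = 16.86 / 26.63 x 100 = 63.3%


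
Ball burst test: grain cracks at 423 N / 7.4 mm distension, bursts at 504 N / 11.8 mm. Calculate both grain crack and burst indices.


Crack index = 423 / 7.4 = 57.2 N/mm
Burst index = 504 / 11.8 = 42.7 N/mm


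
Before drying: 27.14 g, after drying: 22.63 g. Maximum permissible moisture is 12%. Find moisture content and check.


MC = (27.14 - 22.63) / 27.14 x 100 = 16.6%
Maximum: 12%
Acceptable: No


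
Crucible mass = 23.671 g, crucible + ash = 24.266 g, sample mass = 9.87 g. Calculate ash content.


Ash mass = 0.595 g
Ash content = 6.03%

Ash mass = 24.266 - 23.671 = 0.595 g
Ash% = 0.595 / 9.87 x 100 = 6.03%


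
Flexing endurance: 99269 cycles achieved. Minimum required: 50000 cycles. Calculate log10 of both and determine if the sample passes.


log10(99269) = 5.00
log10(50000) = 4.70
Passes: Yes


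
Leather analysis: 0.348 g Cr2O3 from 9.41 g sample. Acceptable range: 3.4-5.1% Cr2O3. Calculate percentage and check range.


Cr2O3 = 3.70%
Within range: Yes

Cr2O3% = 0.348 / 9.41 x 100 = 3.70%
Acceptable range: 3.4 to 5.1%
Within range: Yes


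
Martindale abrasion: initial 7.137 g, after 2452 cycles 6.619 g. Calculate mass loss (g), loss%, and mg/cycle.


Mass loss = 0.518 g
Loss = 7.26%
Rate = 0.211 mg/cycle


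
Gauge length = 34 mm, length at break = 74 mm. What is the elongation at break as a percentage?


Extension = 74 - 34 = 40 mm
Elongation = 40 / 34 x 100 = 117.6%


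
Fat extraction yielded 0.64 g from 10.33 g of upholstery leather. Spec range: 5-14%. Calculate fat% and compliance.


Fat content = 6.2%
Compliant: Yes

Fat% = 0.64 / 10.33 x 100 = 6.2%
Spec range: 5-14%
Compliant: Yes


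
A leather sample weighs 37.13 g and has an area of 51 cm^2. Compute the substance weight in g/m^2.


Substance weight = mass / area x 10000
SW = 37.13 / 51 x 10000
SW = 7280.4 g/m^2


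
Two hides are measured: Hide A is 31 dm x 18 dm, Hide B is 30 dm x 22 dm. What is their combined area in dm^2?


Hide A area = 31 x 18 = 558 dm^2
Hide B area = 30 x 22 = 660 dm^2
Total = 558 + 660 = 1218 dm^2


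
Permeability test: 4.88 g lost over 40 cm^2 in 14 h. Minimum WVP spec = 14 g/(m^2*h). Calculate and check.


WVP = 87.14 g/(m^2*h)
Meets specification: Yes

WVP = 4.88 / (40 x 14) x 10000 = 87.14 g/(m^2*h)
Minimum: 14 g/(m^2*h)
Meets spec: Yes


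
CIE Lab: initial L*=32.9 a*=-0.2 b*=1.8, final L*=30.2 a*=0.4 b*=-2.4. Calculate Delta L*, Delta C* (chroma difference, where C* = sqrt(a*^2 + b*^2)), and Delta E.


Delta L* = 30.2 - 32.9 = -2.7
C1* = sqrt((-0.2)^2 + (1.8)^2) = 1.811
C2* = sqrt((0.4)^2 + (-2.4)^2) = 2.433
Delta C* = 2.433 - 1.811 = 0.62
Delta E = sqrt((-2.7)^2 + (0.6)^2 + (-4.2)^2) = 5.03


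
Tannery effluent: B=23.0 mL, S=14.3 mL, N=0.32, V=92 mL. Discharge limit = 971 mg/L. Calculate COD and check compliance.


COD = (23.0 - 14.3) x 0.32 x 8000 / 92 = 242.1 mg/L
Limit: 971 mg/L
Compliant: Yes


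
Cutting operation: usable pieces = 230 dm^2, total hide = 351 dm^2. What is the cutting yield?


65.5%

Yield = usable / total x 100
Yield = 230 / 351 x 100 = 65.5%


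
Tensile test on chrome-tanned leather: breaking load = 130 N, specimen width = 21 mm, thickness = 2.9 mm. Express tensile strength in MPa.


2.13 MPa

Cross-section = 21 x 2.9 = 60.9 mm^2
TS = 130 / 60.9 = 2.13 MPa
(1 N/mm^2 = 1 MPa)


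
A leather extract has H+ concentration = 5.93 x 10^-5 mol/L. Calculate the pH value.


pH = -log10[H+]
pH = -log10(5.93 x 10^-5) = 4.23


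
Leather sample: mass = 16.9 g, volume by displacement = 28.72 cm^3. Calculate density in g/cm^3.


0.588 g/cm^3

Density = mass / volume
Density = 16.9 / 28.72 = 0.588 g/cm^3


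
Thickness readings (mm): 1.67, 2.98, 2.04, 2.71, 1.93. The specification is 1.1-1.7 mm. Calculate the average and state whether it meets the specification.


Average = 2.27 mm
Within specification: No


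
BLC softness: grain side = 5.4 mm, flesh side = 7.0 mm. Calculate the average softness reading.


6.20 mm

Average = (5.4 + 7.0) / 2
Average = 6.20 mm


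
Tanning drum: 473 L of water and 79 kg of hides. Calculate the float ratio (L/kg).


6.0


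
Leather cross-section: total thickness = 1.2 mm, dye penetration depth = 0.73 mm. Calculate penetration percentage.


60.8%


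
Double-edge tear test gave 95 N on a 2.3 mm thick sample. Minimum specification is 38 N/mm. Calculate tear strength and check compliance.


Tear strength = 95 / 2.3 = 41.3 N/mm
Required minimum = 38 N/mm
Compliant: Yes


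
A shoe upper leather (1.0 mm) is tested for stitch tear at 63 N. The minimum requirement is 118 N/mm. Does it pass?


STS = 63 / 1.0 = 63.0 N/mm
Minimum required: 118 N/mm
Passes: No


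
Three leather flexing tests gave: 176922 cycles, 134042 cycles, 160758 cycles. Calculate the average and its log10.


Average = (176922 + 134042 + 160758) / 3 = 157241 cycles
log10(157241) = 5.20


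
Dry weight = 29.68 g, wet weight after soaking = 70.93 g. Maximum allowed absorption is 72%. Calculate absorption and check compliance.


Absorption = 139.0%
Compliant: No


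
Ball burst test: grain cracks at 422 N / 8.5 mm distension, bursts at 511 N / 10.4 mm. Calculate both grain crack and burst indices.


Crack index = 49.6 N/mm
Burst index = 49.1 N/mm


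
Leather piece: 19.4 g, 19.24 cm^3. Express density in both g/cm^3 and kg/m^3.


Density = 19.4 / 19.24 = 1.008 g/cm^3
Convert: 1.008 x 1000 = 1008 kg/m^3


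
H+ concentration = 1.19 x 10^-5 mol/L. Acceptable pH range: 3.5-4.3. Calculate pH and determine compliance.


pH = -log10(1.19 x 10^-5) = 4.92
Range: 3.5 to 4.3
Compliant: No


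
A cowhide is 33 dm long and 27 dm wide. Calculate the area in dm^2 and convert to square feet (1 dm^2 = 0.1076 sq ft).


Area = 33 x 27 = 891 dm^2
Conversion: 891 x 0.1076 = 95.87 sq ft


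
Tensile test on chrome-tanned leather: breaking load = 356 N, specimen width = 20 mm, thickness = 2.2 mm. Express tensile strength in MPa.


Cross-section = 20 x 2.2 = 44.0 mm^2
TS = 356 / 44.0 = 8.09 MPa
(1 N/mm^2 = 1 MPa)


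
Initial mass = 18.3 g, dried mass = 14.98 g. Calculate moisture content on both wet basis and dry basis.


Moisture lost = 18.3 - 14.98 = 3.32 g
Wet basis MC = 3.32 / 18.3 x 100 = 18.1%
Dry basis MC = 3.32 / 14.98 x 100 = 22.2%


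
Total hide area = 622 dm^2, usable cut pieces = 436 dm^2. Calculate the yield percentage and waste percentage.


Yield = 70.1%
Waste = 29.9%


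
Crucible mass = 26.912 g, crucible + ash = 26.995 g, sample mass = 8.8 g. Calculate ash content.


Ash mass = 0.083 g
Ash content = 0.94%

Ash mass = 26.995 - 26.912 = 0.083 g
Ash% = 0.083 / 8.8 x 100 = 0.94%


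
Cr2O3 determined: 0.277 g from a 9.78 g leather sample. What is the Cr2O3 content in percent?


Cr2O3% = 0.277 / 9.78 x 100
Cr2O3% = 2.83%


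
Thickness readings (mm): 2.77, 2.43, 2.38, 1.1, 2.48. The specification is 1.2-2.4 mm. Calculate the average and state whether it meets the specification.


Sum = 11.16
Average = 11.16 / 5 = 2.23 mm
Specification range: 1.2 to 2.4 mm
Within spec: Yes


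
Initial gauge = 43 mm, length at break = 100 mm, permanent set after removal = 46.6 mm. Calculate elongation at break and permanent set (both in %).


Elongation at break = (100 - 43) / 43 x 100 = 132.6%
Permanent set = (46.6 - 43) / 43 x 100 = 8.4%


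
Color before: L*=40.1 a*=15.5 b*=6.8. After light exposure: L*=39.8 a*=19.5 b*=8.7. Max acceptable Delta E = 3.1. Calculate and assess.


Delta E = 4.44
Passes: No


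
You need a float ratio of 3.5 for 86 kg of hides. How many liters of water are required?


Water = hide weight x target ratio
Water = 86 x 3.5 = 301.0 L


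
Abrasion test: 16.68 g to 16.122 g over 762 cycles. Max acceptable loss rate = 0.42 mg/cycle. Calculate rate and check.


Loss = 16.68 - 16.122 = 0.558 g
Rate = 0.558 g / 762 cycles x 1000 = 0.732 mg/cycle
Max = 0.42 mg/cycle
Passes: No


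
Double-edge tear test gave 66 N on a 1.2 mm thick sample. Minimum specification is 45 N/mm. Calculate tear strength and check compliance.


Tear strength = 66 / 1.2 = 55.0 N/mm
Required minimum = 45 N/mm
Compliant: Yes


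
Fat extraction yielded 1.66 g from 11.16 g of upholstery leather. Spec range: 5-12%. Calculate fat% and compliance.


Fat% = 1.66 / 11.16 x 100 = 14.9%
Spec range: 5-12%
Compliant: No


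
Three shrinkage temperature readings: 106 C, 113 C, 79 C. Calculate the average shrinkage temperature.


Average = (106 + 113 + 79) / 3
Average = 298 / 3 = 99.3 C


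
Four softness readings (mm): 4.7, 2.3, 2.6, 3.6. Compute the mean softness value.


Sum = 4.7 + 2.3 + 2.6 + 3.6
Mean = 13.2 / 4 = 3.30 mm


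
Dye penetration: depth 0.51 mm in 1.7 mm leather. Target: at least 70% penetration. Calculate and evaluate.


Penetration = 30.0%
Meets target: No

Penetration = 0.51 / 1.7 x 100 = 30.0%
Target: 70%
Meets target: No


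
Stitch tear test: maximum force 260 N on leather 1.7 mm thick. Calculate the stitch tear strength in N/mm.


152.9 N/mm

Stitch tear strength = force / thickness
STS = 260 / 1.7 = 152.9 N/mm


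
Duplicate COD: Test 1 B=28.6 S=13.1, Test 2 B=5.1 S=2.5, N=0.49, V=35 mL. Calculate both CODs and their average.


COD1 = 1736.0 mg/L
COD2 = 291.2 mg/L
Average = 1013.6 mg/L


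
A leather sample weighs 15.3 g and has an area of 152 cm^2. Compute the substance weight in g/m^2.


1006.6 g/m^2

Substance weight = mass / area x 10000
SW = 15.3 / 152 x 10000
SW = 1006.6 g/m^2


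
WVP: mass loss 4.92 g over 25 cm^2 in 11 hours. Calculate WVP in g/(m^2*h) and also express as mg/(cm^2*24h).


WVP = 4.92 / (25 x 11) x 10000 = 178.91 g/(m^2*h)
Mass loss in mg = 4.92 x 1000 = 4920 mg
Per cm^2 per 24h in mg: 4920 x 24 / (25 x 11) = 118080 / 275 = 429.38 mg/(cm^2*24h)


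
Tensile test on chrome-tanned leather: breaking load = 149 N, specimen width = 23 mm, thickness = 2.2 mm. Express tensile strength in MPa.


2.94 MPa

Cross-section = 23 x 2.2 = 50.6 mm^2
TS = 149 / 50.6 = 2.94 MPa
(1 N/mm^2 = 1 MPa)


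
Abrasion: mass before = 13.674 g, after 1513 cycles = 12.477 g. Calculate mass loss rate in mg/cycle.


0.791 mg/cycle


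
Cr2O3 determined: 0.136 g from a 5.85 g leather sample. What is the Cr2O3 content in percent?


2.32%


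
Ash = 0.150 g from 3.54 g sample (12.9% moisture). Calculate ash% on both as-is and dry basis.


As-is ash = 4.24%
Dry-basis ash = 4.86%

As-is ash% = 0.150 / 3.54 x 100 = 4.24%
Dry mass = 3.54 x (100 - 12.9) / 100 = 3.08334 g
Dry-basis ash% = 0.150 / 3.08334 x 100 = 4.86%


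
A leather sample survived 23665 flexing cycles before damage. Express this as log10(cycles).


log10(23665) = 4.37


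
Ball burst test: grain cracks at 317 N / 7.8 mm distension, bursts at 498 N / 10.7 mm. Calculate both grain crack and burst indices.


Crack index = 40.6 N/mm
Burst index = 46.5 N/mm


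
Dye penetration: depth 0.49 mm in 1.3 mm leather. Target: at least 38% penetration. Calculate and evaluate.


Penetration = 0.49 / 1.3 x 100 = 37.7%
Target: 38%
Meets target: No


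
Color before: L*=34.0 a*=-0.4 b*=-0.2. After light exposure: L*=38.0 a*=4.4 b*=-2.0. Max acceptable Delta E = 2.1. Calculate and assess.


Delta E = 6.50
Passes: No

dL = 4.0, da = 4.8, db = -1.8
dE = sqrt((4.0)^2 + (4.8)^2 + (-1.8)^2) = 6.50
Max = 2.1
Passes: No


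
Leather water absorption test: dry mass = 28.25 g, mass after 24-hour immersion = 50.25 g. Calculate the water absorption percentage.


Water absorbed = 50.25 - 28.25 = 22.00 g
WA% = 22.00 / 28.25 x 100 = 77.9%


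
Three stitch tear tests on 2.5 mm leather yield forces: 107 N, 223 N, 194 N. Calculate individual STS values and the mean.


STS1 = 107 / 2.5 = 42.8 N/mm
STS2 = 223 / 2.5 = 89.2 N/mm
STS3 = 194 / 2.5 = 77.6 N/mm
Mean = (42.8 + 89.2 + 77.6) / 3 = 69.9 N/mm


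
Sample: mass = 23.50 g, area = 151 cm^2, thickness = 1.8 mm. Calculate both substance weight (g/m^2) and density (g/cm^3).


Substance weight = 1556.3 g/m^2
Density = 0.865 g/cm^3


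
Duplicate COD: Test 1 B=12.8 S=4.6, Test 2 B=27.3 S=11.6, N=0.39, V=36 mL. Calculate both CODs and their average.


COD1 = (12.8 - 4.6) x 0.39 x 8000 / 36 = 710.7 mg/L
COD2 = (27.3 - 11.6) x 0.39 x 8000 / 36 = 1360.7 mg/L
Average = (710.7 + 1360.7) / 2 = 1035.7 mg/L


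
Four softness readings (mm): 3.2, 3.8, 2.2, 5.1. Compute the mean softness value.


3.58 mm

Sum = 3.2 + 3.8 + 2.2 + 5.1
Mean = 14.3 / 4 = 3.58 mm


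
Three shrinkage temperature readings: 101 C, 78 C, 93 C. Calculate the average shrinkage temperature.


Average = (101 + 78 + 93) / 3
Average = 272 / 3 = 90.7 C


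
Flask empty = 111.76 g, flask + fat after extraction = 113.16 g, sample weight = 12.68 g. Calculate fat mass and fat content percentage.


Fat mass = 1.40 g
Fat content = 11.0%


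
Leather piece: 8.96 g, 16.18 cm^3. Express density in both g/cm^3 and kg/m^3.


0.554 g/cm^3
554 kg/m^3

Density = 8.96 / 16.18 = 0.554 g/cm^3
Convert: 0.554 x 1000 = 554 kg/m^3


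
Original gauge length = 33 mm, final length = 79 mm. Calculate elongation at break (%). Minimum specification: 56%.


Elongation = 139.4%
Meets spec: Yes

Extension = 79 - 33 = 46 mm
Elongation = 46 / 33 x 100 = 139.4%
Minimum required: 56%
Meets specification: Yes


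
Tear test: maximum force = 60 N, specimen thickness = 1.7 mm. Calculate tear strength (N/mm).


35.3 N/mm


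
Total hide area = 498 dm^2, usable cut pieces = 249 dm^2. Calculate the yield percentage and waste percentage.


Yield = 50.0%
Waste = 50.0%


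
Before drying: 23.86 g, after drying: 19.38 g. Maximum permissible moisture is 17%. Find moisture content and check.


MC = (23.86 - 19.38) / 23.86 x 100 = 18.8%
Maximum: 17%
Acceptable: No


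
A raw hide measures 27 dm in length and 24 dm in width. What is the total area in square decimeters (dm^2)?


648 dm^2


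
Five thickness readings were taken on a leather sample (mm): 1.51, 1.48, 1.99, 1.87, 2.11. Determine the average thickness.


Sum = 1.51 + 1.48 + 1.99 + 1.87 + 2.11 = 8.96
Average = 8.96 / 5 = 1.79 mm


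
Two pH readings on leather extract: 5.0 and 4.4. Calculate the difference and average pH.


Difference = 0.6
Average pH = 4.70


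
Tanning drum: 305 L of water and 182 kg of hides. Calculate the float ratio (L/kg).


1.7

Float ratio = water / hide weight
Ratio = 305 / 182 = 1.7


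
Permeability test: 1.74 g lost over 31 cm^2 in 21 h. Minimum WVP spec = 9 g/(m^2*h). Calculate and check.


WVP = 26.73 g/(m^2*h)
Meets specification: Yes


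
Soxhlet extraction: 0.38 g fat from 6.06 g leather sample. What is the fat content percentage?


Fat content = 0.38 / 6.06 x 100
Fat = 6.3%


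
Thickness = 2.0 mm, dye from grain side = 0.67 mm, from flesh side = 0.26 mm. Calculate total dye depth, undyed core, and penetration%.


Total dyed = 0.93 mm
Undyed core = 1.07 mm
Penetration = 46.5%

Total dyed = 0.67 + 0.26 = 0.93 mm
Undyed core = 2.0 - 0.93 = 1.07 mm
Penetration = 0.93 / 2.0 x 100 = 46.5%


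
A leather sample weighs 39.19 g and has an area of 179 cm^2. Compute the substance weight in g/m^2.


2189.4 g/m^2


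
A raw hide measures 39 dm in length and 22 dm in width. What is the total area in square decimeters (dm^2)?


858 dm^2


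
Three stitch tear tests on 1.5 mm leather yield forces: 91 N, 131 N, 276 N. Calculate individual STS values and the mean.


STS1 = 60.7 N/mm
STS2 = 87.3 N/mm
STS3 = 184.0 N/mm
Mean = 110.7 N/mm
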